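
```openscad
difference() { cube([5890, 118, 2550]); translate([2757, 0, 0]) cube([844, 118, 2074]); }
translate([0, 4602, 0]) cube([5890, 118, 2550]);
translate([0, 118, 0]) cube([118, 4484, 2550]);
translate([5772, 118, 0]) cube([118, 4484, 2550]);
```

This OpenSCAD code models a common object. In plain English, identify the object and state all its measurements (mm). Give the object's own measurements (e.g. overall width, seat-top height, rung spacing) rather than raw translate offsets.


A single room: four walls, each 2550 mm tall and 118 mm thick, enclosing an outside footprint 5890×4720 mm (x × y), no floor or roof. The front and back walls (−y and +y sides) run the full x-width; the side walls fit between their inner faces. A door opening 844 mm wide and 2074 mm tall is cut through the front wall from the floor up, its −x edge 2757 mm from the wall's −x end.


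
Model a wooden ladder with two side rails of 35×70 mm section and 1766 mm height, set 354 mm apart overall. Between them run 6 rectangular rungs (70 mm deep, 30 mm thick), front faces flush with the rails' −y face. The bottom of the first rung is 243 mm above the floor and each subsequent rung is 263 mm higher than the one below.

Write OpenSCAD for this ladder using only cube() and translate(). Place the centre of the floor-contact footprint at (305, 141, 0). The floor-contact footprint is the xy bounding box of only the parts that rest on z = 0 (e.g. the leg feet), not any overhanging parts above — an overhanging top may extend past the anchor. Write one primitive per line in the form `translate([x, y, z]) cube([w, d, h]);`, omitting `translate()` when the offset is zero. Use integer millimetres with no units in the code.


translate([128, 106, 0]) cube([35, 70, 1766]);
translate([447, 106, 0]) cube([35, 70, 1766]);
translate([163, 106, 243]) cube([284, 70, 30]);
translate([163, 106, 506]) cube([284, 70, 30]);
translate([163, 106, 769]) cube([284, 70, 30]);
translate([163, 106, 1032]) cube([284, 70, 30]);
translate([163, 106, 1295]) cube([284, 70, 30]);
translate([163, 106, 1558]) cube([284, 70, 30]);


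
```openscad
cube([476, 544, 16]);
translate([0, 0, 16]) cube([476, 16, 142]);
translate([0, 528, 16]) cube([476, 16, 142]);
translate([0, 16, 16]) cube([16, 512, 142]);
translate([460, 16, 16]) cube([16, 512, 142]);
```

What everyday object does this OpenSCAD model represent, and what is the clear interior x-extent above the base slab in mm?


An open box. The internal width is 444 mm.

A 476×544 base slab with four walls standing on it — an open box. The base is 476 mm wide and the walls are 16 mm thick, so the internal width is 476 − 2 × 16 = 444 mm.


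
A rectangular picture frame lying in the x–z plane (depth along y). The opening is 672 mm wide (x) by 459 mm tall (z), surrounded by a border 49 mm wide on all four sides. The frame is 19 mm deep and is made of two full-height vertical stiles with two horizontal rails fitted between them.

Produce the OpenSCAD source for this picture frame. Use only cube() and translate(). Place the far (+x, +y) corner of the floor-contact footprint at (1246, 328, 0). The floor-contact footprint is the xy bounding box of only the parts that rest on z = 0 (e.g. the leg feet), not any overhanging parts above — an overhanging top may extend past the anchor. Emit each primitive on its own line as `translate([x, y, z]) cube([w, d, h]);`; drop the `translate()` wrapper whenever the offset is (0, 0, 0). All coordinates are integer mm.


translate([476, 309, 0]) cube([49, 19, 557]);
translate([1197, 309, 0]) cube([49, 19, 557]);
translate([525, 309, 0]) cube([672, 19, 49]);
translate([525, 309, 508]) cube([672, 19, 49]);


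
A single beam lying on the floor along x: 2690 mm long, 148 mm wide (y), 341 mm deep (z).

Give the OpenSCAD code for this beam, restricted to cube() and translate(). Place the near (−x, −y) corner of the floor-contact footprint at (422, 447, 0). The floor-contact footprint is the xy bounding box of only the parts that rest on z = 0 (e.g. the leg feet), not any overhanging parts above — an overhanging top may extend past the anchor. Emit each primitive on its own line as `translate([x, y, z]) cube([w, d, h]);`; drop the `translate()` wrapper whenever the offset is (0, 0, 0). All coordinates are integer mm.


translate([422, 447, 0]) cube([2690, 148, 341]);


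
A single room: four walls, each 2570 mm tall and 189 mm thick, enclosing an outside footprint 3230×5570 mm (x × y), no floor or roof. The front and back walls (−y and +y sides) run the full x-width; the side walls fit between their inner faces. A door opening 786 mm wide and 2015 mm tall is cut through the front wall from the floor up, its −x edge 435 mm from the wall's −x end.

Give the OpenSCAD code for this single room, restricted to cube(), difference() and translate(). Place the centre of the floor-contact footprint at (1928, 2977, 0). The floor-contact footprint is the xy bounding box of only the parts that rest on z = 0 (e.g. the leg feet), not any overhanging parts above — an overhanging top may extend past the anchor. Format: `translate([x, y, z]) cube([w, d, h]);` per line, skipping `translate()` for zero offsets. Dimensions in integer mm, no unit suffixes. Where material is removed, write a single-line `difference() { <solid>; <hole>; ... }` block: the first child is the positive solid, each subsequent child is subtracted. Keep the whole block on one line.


difference() { translate([313, 192, 0]) cube([3230, 189, 2570]); translate([748, 192, 0]) cube([786, 189, 2015]); }
translate([313, 5573, 0]) cube([3230, 189, 2570]);
translate([313, 381, 0]) cube([189, 5192, 2570]);
translate([3354, 381, 0]) cube([189, 5192, 2570]);


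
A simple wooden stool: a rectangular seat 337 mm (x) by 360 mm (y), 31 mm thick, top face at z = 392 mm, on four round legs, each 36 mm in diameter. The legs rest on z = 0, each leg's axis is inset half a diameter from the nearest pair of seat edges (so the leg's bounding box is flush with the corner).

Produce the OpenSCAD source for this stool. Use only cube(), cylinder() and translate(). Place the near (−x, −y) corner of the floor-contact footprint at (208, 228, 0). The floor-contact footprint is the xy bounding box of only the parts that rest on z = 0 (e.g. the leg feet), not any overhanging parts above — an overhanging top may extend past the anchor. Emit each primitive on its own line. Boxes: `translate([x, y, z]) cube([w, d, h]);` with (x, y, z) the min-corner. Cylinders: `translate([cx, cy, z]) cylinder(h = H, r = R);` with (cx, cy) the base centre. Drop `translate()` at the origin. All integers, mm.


// leg_h = 392 - 31 = 361
translate([208, 228, 361]) cube([337, 360, 31]);
translate([226, 246, 0]) cylinder(h = 361, r = 18);
translate([527, 246, 0]) cylinder(h = 361, r = 18);
translate([226, 570, 0]) cylinder(h = 361, r = 18);
translate([527, 570, 0]) cylinder(h = 361, r = 18);


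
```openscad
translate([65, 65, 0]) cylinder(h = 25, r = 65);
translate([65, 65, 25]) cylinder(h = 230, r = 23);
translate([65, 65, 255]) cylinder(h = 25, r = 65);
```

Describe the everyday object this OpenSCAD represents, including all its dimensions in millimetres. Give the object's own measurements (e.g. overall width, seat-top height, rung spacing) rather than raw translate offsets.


A spool: two coaxial disc flanges of radius 65 mm and thickness 25 mm, joined by a core cylinder of radius 23 mm and height 230 mm. The lower flange rests on z = 0 and the three cylinders share a vertical axis.


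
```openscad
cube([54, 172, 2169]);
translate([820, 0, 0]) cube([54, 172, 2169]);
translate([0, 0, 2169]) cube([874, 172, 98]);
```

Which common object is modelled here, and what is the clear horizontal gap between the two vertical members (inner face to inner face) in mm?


A door frame. The clear opening width is 766 mm.

Two 2169 mm tall posts with a header on top — a door frame. The left jamb is 54 mm wide at x = 0; the right jamb starts at x = 820. The clear opening is 820 − 54 = 766 mm.


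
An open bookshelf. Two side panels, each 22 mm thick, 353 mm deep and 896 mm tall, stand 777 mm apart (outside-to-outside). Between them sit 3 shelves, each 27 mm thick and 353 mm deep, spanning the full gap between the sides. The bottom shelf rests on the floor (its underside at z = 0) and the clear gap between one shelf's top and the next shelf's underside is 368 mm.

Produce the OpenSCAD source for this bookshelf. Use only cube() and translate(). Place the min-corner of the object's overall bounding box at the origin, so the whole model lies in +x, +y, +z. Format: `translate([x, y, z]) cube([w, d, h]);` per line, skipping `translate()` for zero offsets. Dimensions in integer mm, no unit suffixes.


cube([22, 353, 896]);
translate([755, 0, 0]) cube([22, 353, 896]);
translate([22, 0, 0]) cube([733, 353, 27]);
translate([22, 0, 395]) cube([733, 353, 27]);
translate([22, 0, 790]) cube([733, 353, 27]);


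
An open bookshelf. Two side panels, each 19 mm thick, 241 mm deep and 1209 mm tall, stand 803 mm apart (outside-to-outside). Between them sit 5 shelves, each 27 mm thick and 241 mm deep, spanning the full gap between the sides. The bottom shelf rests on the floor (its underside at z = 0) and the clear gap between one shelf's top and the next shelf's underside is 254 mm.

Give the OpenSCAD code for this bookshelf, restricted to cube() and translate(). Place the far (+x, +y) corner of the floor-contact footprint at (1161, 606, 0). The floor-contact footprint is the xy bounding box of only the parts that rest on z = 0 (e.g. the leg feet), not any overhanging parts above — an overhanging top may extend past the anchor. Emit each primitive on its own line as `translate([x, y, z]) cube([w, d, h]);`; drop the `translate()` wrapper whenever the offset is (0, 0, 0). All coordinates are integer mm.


translate([358, 365, 0]) cube([19, 241, 1209]);
translate([1142, 365, 0]) cube([19, 241, 1209]);
translate([377, 365, 0]) cube([765, 241, 27]);
translate([377, 365, 281]) cube([765, 241, 27]);
translate([377, 365, 562]) cube([765, 241, 27]);
translate([377, 365, 843]) cube([765, 241, 27]);
translate([377, 365, 1124]) cube([765, 241, 27]);


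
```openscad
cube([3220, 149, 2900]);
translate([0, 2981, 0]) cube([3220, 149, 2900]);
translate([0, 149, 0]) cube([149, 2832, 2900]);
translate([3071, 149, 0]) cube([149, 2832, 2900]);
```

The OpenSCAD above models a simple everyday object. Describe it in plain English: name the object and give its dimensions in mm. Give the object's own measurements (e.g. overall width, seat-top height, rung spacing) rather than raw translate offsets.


The wall frame of a small rectangular building: four walls, each 2900 mm tall and 149 mm thick, enclosing a footprint 3220 mm (x) by 3130 mm (y) outside-to-outside, with no floor or roof. The front and back walls (the −y and +y sides) span the full width; the two side walls fit between them.


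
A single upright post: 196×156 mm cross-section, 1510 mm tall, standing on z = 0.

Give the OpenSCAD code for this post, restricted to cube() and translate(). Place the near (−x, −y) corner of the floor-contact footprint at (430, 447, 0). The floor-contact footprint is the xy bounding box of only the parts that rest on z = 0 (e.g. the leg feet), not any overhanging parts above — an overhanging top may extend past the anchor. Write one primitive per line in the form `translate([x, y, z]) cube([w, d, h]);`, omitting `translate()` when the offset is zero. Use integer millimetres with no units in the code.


translate([430, 447, 0]) cube([196, 156, 1510]);


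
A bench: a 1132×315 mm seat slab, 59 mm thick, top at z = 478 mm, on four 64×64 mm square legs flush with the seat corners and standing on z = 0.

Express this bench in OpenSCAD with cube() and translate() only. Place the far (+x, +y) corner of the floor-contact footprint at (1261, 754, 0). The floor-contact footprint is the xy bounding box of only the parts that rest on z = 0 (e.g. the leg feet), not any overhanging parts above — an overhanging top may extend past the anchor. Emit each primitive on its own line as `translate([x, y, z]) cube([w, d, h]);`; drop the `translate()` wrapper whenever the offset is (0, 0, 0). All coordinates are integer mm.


translate([129, 439, 419]) cube([1132, 315, 59]);
translate([129, 439, 0]) cube([64, 64, 419]);
translate([129, 690, 0]) cube([64, 64, 419]);
translate([1197, 439, 0]) cube([64, 64, 419]);
translate([1197, 690, 0]) cube([64, 64, 419]);


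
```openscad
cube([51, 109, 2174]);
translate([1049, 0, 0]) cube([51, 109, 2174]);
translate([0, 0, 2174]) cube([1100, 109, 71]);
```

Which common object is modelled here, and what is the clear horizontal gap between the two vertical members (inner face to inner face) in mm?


A door frame. The clear opening width is 998 mm.

Two 2174 mm tall posts with a header on top — a door frame. The left jamb is 51 mm wide at x = 0; the right jamb starts at x = 1049. The clear opening is 1049 − 51 = 998 mm.


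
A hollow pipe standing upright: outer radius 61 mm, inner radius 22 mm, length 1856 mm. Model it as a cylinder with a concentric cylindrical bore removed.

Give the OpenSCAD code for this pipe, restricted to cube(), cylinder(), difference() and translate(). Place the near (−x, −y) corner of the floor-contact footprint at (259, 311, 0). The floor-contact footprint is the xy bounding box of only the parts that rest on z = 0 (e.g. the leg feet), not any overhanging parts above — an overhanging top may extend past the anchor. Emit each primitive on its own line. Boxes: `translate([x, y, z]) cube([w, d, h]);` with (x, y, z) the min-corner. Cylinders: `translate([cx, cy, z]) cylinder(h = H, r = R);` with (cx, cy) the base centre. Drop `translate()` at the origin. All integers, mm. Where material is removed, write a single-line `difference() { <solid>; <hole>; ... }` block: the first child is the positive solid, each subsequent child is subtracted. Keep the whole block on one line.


difference() { translate([320, 372, 0]) cylinder(h = 1856, r = 61); translate([320, 372, 0]) cylinder(h = 1856, r = 22); }


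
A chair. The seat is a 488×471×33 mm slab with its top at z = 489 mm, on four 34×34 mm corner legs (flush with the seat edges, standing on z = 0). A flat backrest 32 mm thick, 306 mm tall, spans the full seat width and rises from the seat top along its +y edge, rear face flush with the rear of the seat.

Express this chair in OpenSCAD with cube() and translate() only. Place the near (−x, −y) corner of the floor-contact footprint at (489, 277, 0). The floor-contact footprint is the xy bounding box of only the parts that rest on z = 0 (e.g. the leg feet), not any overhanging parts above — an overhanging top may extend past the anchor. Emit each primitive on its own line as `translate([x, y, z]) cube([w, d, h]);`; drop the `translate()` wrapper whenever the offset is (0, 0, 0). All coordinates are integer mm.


// leg_h = 489 - 33 = 456
translate([489, 277, 456]) cube([488, 471, 33]);
translate([489, 277, 0]) cube([34, 34, 456]);
translate([943, 277, 0]) cube([34, 34, 456]);
translate([489, 714, 0]) cube([34, 34, 456]);
translate([943, 714, 0]) cube([34, 34, 456]);
translate([489, 716, 489]) cube([488, 32, 306]);


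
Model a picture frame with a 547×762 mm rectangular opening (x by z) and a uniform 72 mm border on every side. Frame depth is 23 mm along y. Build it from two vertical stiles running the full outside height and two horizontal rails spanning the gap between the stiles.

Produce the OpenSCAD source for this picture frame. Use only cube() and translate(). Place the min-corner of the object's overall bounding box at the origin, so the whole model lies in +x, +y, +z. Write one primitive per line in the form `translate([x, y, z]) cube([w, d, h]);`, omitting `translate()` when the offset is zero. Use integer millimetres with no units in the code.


cube([72, 23, 906]);
translate([619, 0, 0]) cube([72, 23, 906]);
translate([72, 0, 0]) cube([547, 23, 72]);
translate([72, 0, 834]) cube([547, 23, 72]);


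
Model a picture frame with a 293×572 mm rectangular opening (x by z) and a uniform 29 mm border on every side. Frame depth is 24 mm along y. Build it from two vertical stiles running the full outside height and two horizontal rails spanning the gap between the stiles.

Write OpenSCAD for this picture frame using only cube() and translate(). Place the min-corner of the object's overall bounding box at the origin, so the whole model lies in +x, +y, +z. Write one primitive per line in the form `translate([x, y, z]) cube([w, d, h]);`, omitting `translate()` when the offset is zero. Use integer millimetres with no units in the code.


cube([29, 24, 630]);
translate([322, 0, 0]) cube([29, 24, 630]);
translate([29, 0, 0]) cube([293, 24, 29]);
translate([29, 0, 601]) cube([293, 24, 29]);


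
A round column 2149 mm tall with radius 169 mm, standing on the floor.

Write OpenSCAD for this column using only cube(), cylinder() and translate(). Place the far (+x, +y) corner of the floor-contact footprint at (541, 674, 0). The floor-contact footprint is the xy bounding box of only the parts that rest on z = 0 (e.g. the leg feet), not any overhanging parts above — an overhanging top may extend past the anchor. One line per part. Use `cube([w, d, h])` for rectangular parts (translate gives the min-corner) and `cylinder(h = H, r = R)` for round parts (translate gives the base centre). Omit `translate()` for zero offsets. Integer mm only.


translate([372, 505, 0]) cylinder(h = 2149, r = 169);


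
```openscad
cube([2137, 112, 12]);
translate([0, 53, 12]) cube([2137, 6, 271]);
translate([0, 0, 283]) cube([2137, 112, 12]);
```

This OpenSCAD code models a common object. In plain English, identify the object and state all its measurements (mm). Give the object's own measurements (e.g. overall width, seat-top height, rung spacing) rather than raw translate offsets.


An I-beam lying along x, 2137 mm long. Overall section height 295 mm. Two flanges 112 mm wide (y) and 12 mm thick, one on the floor and one at the top; a web 6 mm thick runs between them, centred on the flange width.


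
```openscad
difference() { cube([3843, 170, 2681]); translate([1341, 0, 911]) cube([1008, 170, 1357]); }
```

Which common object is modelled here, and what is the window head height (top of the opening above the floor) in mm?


A wall with a window opening. The window head height is 2268 mm.

A wall with a rectangular opening subtracted — a window. Sill at z = 911, opening 1357 mm tall, so the head is at 911 + 1357 = 2268 mm.


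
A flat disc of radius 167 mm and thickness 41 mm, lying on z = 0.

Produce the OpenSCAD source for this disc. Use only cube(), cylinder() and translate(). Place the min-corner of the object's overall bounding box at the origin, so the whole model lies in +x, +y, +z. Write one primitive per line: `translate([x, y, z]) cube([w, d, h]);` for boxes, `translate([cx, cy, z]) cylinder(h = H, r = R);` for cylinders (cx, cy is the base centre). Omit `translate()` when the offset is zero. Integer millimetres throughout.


translate([167, 167, 0]) cylinder(h = 41, r = 167);


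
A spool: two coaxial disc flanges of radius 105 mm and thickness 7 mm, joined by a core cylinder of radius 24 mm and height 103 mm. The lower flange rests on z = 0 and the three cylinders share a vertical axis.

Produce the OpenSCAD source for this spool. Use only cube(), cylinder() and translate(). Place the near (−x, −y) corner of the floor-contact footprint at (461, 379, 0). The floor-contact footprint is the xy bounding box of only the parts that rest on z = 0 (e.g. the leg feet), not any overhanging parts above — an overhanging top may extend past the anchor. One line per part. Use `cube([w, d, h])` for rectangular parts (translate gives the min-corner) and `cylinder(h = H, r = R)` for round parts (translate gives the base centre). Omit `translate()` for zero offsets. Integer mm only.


translate([566, 484, 0]) cylinder(h = 7, r = 105);
translate([566, 484, 7]) cylinder(h = 103, r = 24);
translate([566, 484, 110]) cylinder(h = 7, r = 105);


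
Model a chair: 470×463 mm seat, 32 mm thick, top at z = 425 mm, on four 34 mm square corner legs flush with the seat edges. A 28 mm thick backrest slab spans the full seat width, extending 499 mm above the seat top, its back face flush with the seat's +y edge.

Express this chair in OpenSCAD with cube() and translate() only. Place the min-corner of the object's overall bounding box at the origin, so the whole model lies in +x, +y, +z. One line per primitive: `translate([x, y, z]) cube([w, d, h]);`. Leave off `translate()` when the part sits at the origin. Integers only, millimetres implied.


// leg_h = 425 - 32 = 393
translate([0, 0, 393]) cube([470, 463, 32]);
cube([34, 34, 393]);
translate([436, 0, 0]) cube([34, 34, 393]);
translate([0, 429, 0]) cube([34, 34, 393]);
translate([436, 429, 0]) cube([34, 34, 393]);
translate([0, 435, 425]) cube([470, 28, 499]);


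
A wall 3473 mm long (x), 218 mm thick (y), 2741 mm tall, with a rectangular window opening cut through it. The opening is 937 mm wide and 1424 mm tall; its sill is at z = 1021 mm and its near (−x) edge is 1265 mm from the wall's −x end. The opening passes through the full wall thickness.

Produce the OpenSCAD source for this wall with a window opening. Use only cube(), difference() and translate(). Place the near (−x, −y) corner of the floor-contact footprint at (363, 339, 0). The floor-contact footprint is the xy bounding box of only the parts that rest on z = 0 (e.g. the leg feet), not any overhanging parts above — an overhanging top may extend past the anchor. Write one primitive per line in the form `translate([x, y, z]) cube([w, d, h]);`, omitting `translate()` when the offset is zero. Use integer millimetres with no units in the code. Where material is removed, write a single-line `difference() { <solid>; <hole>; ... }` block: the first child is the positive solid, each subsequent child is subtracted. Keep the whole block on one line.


difference() { translate([363, 339, 0]) cube([3473, 218, 2741]); translate([1628, 339, 1021]) cube([937, 218, 1424]); }


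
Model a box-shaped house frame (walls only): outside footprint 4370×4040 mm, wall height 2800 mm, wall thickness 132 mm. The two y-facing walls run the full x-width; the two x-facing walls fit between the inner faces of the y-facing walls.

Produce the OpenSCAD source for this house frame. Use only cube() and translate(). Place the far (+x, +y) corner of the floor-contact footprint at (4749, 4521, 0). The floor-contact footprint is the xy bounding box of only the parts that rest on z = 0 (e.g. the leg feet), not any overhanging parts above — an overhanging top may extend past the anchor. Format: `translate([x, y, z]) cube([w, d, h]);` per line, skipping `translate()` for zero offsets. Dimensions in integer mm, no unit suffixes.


translate([379, 481, 0]) cube([4370, 132, 2800]);
translate([379, 4389, 0]) cube([4370, 132, 2800]);
translate([379, 613, 0]) cube([132, 3776, 2800]);
translate([4617, 613, 0]) cube([132, 3776, 2800]);


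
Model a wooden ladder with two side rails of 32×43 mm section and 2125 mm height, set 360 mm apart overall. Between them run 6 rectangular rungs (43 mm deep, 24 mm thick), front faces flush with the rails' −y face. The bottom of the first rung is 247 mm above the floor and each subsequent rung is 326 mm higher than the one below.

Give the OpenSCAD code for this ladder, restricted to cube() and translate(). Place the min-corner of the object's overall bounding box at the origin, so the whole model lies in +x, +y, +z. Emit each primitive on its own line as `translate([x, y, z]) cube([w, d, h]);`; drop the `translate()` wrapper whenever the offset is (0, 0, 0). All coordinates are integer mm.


cube([32, 43, 2125]);
translate([328, 0, 0]) cube([32, 43, 2125]);
translate([32, 0, 247]) cube([296, 43, 24]);
translate([32, 0, 573]) cube([296, 43, 24]);
translate([32, 0, 899]) cube([296, 43, 24]);
translate([32, 0, 1225]) cube([296, 43, 24]);
translate([32, 0, 1551]) cube([296, 43, 24]);
translate([32, 0, 1877]) cube([296, 43, 24]);


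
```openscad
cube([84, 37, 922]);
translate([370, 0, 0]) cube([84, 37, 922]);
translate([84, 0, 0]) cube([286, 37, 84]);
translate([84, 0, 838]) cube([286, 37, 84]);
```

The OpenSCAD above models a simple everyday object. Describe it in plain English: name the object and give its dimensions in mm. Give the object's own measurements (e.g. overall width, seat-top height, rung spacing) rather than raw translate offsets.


A rectangular picture frame lying in the x–z plane (depth along y). The opening is 286 mm wide (x) by 754 mm tall (z), surrounded by a border 84 mm wide on all four sides. The frame is 37 mm deep and is made of two full-height vertical stiles with two horizontal rails fitted between them.


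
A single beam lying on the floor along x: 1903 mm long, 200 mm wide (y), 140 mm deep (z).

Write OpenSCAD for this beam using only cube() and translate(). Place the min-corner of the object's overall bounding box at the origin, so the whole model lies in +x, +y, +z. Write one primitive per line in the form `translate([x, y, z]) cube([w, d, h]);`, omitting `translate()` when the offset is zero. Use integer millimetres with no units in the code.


cube([1903, 200, 140]);


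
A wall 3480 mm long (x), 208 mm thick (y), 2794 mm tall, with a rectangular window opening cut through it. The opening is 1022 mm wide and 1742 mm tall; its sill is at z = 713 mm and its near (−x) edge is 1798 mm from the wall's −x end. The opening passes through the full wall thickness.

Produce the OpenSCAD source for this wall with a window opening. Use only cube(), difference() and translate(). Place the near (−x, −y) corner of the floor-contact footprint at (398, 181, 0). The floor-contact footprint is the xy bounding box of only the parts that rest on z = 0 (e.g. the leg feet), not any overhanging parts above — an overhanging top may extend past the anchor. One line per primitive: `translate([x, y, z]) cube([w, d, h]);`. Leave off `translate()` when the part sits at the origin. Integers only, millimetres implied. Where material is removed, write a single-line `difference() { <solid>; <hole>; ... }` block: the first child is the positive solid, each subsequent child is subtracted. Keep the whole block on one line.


difference() { translate([398, 181, 0]) cube([3480, 208, 2794]); translate([2196, 181, 713]) cube([1022, 208, 1742]); }


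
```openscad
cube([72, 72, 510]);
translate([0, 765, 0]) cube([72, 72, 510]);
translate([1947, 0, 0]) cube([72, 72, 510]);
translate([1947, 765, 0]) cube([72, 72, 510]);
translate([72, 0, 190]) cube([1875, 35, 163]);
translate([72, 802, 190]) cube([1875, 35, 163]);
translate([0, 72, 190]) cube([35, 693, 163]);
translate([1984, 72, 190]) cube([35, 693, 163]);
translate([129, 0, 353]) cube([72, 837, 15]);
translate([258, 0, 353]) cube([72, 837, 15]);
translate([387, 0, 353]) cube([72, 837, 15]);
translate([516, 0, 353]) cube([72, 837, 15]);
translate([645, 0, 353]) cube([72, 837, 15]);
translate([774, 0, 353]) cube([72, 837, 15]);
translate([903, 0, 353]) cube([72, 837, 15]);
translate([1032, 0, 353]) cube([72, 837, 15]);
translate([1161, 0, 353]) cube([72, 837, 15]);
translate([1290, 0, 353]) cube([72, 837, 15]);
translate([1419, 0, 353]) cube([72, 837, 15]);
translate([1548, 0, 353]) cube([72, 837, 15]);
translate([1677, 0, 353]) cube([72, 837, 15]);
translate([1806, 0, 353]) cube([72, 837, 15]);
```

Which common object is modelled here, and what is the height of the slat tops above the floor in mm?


A bed frame. The slat-top height is 368 mm.

Four posts, four rails, and a row of slats — a bed frame. Slats sit on the rails at z = 190 + 163 = 353; with slat thickness 15, the top is 368 mm.


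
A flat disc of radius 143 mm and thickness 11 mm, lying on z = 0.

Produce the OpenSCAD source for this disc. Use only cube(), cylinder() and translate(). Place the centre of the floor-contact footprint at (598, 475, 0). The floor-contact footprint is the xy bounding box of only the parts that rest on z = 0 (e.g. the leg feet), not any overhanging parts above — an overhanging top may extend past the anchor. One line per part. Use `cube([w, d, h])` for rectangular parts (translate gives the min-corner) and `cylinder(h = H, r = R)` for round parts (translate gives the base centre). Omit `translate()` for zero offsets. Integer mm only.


translate([598, 475, 0]) cylinder(h = 11, r = 143);


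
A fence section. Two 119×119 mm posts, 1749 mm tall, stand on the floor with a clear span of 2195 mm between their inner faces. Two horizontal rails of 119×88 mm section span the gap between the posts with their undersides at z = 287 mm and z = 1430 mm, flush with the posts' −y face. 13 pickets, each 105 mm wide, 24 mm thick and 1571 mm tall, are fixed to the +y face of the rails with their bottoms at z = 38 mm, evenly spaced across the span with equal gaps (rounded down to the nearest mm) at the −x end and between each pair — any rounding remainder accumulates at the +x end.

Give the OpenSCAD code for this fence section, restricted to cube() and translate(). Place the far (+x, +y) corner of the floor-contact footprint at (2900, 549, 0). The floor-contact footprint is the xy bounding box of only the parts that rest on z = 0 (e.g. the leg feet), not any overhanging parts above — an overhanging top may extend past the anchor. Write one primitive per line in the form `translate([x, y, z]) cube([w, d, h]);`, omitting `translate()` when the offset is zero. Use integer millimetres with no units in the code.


translate([467, 430, 0]) cube([119, 119, 1749]);
translate([2781, 430, 0]) cube([119, 119, 1749]);
translate([586, 430, 287]) cube([2195, 119, 88]);
translate([586, 430, 1430]) cube([2195, 119, 88]);
translate([645, 549, 38]) cube([105, 24, 1571]);
translate([809, 549, 38]) cube([105, 24, 1571]);
translate([973, 549, 38]) cube([105, 24, 1571]);
translate([1137, 549, 38]) cube([105, 24, 1571]);
translate([1301, 549, 38]) cube([105, 24, 1571]);
translate([1465, 549, 38]) cube([105, 24, 1571]);
translate([1629, 549, 38]) cube([105, 24, 1571]);
translate([1793, 549, 38]) cube([105, 24, 1571]);
translate([1957, 549, 38]) cube([105, 24, 1571]);
translate([2121, 549, 38]) cube([105, 24, 1571]);
translate([2285, 549, 38]) cube([105, 24, 1571]);
translate([2449, 549, 38]) cube([105, 24, 1571]);
translate([2613, 549, 38]) cube([105, 24, 1571]);


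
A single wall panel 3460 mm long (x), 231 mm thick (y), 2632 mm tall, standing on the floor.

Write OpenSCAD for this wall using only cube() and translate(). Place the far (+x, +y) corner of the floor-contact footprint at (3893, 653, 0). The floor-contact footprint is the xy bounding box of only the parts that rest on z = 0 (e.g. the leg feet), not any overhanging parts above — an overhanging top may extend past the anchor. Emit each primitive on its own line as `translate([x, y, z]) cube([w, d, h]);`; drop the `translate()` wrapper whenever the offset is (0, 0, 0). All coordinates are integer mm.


translate([433, 422, 0]) cube([3460, 231, 2632]);


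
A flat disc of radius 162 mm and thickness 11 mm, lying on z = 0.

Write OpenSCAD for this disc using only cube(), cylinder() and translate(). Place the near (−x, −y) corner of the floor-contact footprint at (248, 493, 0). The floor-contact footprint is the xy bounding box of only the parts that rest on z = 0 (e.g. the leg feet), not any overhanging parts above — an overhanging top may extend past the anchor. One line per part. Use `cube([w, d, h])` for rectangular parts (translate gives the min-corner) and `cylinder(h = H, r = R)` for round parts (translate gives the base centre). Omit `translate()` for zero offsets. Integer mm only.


translate([410, 655, 0]) cylinder(h = 11, r = 162);


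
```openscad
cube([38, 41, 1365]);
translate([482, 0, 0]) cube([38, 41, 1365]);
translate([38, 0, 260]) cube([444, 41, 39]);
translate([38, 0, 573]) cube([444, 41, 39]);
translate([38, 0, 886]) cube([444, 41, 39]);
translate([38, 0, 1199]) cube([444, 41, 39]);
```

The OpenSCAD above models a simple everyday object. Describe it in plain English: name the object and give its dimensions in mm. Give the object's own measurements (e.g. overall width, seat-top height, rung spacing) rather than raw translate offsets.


A straight ladder. Two 38×41 mm vertical rails, 1365 mm tall, stand 520 mm apart (outside-to-outside) with their front faces coplanar on the −y side. 4 rungs, each 41 mm deep and 39 mm tall, span between the inner faces of the rails, front faces flush with the rails. The lowest rung's underside is at z = 260 mm and rungs are spaced 313 mm apart (underside to underside).


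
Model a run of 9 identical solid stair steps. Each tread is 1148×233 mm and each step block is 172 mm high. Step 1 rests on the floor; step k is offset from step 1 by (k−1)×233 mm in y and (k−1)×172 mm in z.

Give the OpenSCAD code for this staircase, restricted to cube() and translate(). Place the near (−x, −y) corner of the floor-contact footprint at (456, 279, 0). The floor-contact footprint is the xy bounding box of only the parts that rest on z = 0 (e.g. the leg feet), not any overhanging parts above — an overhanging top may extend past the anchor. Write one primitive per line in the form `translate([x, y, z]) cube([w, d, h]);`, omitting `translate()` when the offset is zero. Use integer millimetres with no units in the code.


translate([456, 279, 0]) cube([1148, 233, 172]);
translate([456, 512, 172]) cube([1148, 233, 172]);
translate([456, 745, 344]) cube([1148, 233, 172]);
translate([456, 978, 516]) cube([1148, 233, 172]);
translate([456, 1211, 688]) cube([1148, 233, 172]);
translate([456, 1444, 860]) cube([1148, 233, 172]);
translate([456, 1677, 1032]) cube([1148, 233, 172]);
translate([456, 1910, 1204]) cube([1148, 233, 172]);
translate([456, 2143, 1376]) cube([1148, 233, 172]);


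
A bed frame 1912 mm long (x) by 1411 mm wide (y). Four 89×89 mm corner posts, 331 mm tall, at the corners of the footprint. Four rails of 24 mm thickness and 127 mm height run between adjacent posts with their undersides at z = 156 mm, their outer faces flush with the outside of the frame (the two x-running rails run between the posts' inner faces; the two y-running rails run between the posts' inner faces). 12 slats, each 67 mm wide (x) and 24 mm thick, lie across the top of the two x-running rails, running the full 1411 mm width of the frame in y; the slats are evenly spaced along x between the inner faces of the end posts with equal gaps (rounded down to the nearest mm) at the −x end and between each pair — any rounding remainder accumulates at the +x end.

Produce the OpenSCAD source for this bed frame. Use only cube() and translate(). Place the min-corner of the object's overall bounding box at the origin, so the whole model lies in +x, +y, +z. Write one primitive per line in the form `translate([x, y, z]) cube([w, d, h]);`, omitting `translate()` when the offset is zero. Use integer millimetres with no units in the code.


// slat z = rail_z + rail_h = 156 + 127 = 283
// slat gap = ⌊(1734 − 12·67) / 13⌋ = 71
cube([89, 89, 331]);
translate([0, 1322, 0]) cube([89, 89, 331]);
translate([1823, 0, 0]) cube([89, 89, 331]);
translate([1823, 1322, 0]) cube([89, 89, 331]);
translate([89, 0, 156]) cube([1734, 24, 127]);
translate([89, 1387, 156]) cube([1734, 24, 127]);
translate([0, 89, 156]) cube([24, 1233, 127]);
translate([1888, 89, 156]) cube([24, 1233, 127]);
translate([160, 0, 283]) cube([67, 1411, 24]);
translate([298, 0, 283]) cube([67, 1411, 24]);
translate([436, 0, 283]) cube([67, 1411, 24]);
translate([574, 0, 283]) cube([67, 1411, 24]);
translate([712, 0, 283]) cube([67, 1411, 24]);
translate([850, 0, 283]) cube([67, 1411, 24]);
translate([988, 0, 283]) cube([67, 1411, 24]);
translate([1126, 0, 283]) cube([67, 1411, 24]);
translate([1264, 0, 283]) cube([67, 1411, 24]);
translate([1402, 0, 283]) cube([67, 1411, 24]);
translate([1540, 0, 283]) cube([67, 1411, 24]);
translate([1678, 0, 283]) cube([67, 1411, 24]);


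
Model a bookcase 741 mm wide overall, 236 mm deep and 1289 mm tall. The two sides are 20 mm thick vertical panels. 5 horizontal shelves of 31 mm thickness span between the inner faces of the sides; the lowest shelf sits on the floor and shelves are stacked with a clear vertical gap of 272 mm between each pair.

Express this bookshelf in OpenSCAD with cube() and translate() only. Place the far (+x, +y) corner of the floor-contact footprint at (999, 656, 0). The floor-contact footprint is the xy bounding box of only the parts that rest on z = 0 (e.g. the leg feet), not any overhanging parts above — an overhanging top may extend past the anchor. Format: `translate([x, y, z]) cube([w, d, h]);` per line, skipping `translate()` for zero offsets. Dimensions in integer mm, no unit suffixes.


translate([258, 420, 0]) cube([20, 236, 1289]);
translate([979, 420, 0]) cube([20, 236, 1289]);
translate([278, 420, 0]) cube([701, 236, 31]);
translate([278, 420, 303]) cube([701, 236, 31]);
translate([278, 420, 606]) cube([701, 236, 31]);
translate([278, 420, 909]) cube([701, 236, 31]);
translate([278, 420, 1212]) cube([701, 236, 31]);


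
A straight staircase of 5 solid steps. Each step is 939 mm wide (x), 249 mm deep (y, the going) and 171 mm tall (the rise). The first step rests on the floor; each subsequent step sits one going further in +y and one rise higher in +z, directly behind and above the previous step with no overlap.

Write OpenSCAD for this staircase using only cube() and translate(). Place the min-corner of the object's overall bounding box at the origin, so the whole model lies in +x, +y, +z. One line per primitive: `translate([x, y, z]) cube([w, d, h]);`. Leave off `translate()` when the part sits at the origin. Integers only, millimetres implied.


cube([939, 249, 171]);
translate([0, 249, 171]) cube([939, 249, 171]);
translate([0, 498, 342]) cube([939, 249, 171]);
translate([0, 747, 513]) cube([939, 249, 171]);
translate([0, 996, 684]) cube([939, 249, 171]);


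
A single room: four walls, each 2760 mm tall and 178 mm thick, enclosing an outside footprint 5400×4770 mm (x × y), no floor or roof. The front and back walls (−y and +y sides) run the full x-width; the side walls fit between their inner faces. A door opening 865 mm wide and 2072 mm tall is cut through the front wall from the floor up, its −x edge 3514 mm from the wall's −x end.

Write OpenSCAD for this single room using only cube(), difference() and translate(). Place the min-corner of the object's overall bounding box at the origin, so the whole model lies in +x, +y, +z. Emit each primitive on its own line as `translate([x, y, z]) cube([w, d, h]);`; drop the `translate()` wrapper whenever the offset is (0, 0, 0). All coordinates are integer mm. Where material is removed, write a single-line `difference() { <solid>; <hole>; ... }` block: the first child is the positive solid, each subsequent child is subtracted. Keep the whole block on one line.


difference() { cube([5400, 178, 2760]); translate([3514, 0, 0]) cube([865, 178, 2072]); }
translate([0, 4592, 0]) cube([5400, 178, 2760]);
translate([0, 178, 0]) cube([178, 4414, 2760]);
translate([5222, 178, 0]) cube([178, 4414, 2760]);


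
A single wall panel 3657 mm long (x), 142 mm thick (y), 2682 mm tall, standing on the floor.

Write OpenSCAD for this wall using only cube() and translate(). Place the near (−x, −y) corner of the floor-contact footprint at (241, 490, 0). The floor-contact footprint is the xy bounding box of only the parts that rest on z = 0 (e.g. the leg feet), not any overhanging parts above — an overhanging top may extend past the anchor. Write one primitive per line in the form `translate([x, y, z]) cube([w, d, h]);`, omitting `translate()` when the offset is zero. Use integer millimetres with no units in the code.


translate([241, 490, 0]) cube([3657, 142, 2682]);


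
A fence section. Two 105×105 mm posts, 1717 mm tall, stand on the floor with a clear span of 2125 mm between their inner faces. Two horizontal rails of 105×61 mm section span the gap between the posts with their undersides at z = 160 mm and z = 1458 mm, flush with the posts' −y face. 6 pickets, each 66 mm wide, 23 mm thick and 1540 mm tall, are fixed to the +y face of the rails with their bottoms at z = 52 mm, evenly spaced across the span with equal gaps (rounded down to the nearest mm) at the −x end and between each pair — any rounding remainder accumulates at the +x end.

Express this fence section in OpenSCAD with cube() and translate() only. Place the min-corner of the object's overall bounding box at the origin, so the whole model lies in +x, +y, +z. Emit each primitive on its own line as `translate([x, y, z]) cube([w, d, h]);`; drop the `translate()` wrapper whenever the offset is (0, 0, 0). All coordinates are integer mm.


cube([105, 105, 1717]);
translate([2230, 0, 0]) cube([105, 105, 1717]);
translate([105, 0, 160]) cube([2125, 105, 61]);
translate([105, 0, 1458]) cube([2125, 105, 61]);
translate([352, 105, 52]) cube([66, 23, 1540]);
translate([665, 105, 52]) cube([66, 23, 1540]);
translate([978, 105, 52]) cube([66, 23, 1540]);
translate([1291, 105, 52]) cube([66, 23, 1540]);
translate([1604, 105, 52]) cube([66, 23, 1540]);
translate([1917, 105, 52]) cube([66, 23, 1540]);
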